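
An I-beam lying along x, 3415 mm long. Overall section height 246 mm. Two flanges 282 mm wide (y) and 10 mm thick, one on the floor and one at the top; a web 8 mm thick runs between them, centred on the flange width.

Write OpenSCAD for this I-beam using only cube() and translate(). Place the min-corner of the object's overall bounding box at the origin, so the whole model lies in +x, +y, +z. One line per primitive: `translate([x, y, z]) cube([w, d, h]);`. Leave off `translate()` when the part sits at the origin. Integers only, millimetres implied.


cube([3415, 282, 10]);
translate([0, 137, 10]) cube([3415, 8, 226]);
translate([0, 0, 236]) cube([3415, 282, 10]);


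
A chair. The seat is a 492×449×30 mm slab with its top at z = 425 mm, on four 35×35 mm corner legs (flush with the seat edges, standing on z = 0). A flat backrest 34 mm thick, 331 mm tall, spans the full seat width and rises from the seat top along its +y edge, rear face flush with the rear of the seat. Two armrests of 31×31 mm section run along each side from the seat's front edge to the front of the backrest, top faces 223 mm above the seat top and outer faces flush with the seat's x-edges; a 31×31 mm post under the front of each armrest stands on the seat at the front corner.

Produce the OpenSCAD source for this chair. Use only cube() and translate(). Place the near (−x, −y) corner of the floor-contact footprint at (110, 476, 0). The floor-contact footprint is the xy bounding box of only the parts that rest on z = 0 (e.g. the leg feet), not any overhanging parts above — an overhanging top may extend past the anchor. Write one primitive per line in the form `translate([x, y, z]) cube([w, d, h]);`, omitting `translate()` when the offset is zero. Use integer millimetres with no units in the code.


translate([110, 476, 395]) cube([492, 449, 30]);
translate([110, 476, 0]) cube([35, 35, 395]);
translate([567, 476, 0]) cube([35, 35, 395]);
translate([110, 890, 0]) cube([35, 35, 395]);
translate([567, 890, 0]) cube([35, 35, 395]);
translate([110, 891, 425]) cube([492, 34, 331]);
translate([110, 476, 617]) cube([31, 415, 31]);
translate([571, 476, 617]) cube([31, 415, 31]);
translate([110, 476, 425]) cube([31, 31, 192]);
translate([571, 476, 425]) cube([31, 31, 192]);


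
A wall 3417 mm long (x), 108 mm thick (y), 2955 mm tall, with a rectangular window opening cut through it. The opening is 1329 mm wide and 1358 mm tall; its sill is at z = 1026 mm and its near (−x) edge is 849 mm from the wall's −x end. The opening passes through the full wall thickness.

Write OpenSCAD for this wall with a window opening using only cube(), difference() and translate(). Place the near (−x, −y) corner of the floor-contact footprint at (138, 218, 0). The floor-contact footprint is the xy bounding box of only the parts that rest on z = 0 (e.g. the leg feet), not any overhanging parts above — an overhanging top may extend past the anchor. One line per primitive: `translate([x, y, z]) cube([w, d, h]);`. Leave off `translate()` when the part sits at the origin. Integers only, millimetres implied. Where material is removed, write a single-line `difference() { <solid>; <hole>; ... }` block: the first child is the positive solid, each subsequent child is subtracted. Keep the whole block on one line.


difference() { translate([138, 218, 0]) cube([3417, 108, 2955]); translate([987, 218, 1026]) cube([1329, 108, 1358]); }


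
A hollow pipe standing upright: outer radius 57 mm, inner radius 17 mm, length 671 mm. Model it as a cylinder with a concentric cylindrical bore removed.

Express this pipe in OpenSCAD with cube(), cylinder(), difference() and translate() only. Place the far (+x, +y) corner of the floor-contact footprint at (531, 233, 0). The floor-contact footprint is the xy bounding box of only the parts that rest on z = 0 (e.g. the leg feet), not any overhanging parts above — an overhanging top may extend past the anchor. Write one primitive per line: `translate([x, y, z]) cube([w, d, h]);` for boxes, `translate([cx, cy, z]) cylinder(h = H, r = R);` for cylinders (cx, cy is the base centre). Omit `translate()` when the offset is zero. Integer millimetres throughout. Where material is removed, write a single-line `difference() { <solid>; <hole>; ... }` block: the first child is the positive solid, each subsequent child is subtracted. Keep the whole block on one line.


difference() { translate([474, 176, 0]) cylinder(h = 671, r = 57); translate([474, 176, 0]) cylinder(h = 671, r = 17); }


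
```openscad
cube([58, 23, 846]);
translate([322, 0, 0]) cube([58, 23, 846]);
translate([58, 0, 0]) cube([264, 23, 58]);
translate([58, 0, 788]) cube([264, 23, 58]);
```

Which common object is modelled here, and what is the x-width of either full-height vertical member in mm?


A picture frame. The border width is 58 mm.

Four thin pieces enclosing a rectangular opening — a picture frame. The two full-height stiles are 846 mm tall; the top rail sits at z = 788 and is 58 mm tall, so the border above the opening is 846 − 788 = 58 mm, matching the stile x-width.


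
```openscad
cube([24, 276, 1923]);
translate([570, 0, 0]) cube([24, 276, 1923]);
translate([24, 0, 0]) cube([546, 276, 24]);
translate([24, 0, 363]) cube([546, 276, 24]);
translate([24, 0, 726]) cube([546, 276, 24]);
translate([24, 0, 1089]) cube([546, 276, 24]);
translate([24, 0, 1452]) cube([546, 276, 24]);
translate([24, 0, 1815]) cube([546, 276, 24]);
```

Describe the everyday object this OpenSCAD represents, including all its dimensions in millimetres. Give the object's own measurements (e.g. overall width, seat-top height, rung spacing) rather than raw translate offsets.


An open bookshelf. Two side panels, each 24 mm thick, 276 mm deep and 1923 mm tall, stand 594 mm apart (outside-to-outside). Between them sit 6 shelves, each 24 mm thick and 276 mm deep, spanning the full gap between the sides. The bottom shelf rests on the floor (its underside at z = 0) and the clear gap between one shelf's top and the next shelf's underside is 339 mm.


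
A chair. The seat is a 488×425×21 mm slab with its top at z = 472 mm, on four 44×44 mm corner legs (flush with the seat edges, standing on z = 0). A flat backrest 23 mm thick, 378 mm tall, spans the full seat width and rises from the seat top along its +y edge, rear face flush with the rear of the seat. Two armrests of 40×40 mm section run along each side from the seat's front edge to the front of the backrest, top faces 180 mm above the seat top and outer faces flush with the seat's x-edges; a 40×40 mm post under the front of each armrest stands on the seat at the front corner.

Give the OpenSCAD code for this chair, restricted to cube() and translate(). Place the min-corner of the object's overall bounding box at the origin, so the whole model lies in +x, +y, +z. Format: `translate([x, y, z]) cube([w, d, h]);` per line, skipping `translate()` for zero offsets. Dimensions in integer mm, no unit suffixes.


translate([0, 0, 451]) cube([488, 425, 21]);
cube([44, 44, 451]);
translate([444, 0, 0]) cube([44, 44, 451]);
translate([0, 381, 0]) cube([44, 44, 451]);
translate([444, 381, 0]) cube([44, 44, 451]);
translate([0, 402, 472]) cube([488, 23, 378]);
translate([0, 0, 612]) cube([40, 402, 40]);
translate([448, 0, 612]) cube([40, 402, 40]);
translate([0, 0, 472]) cube([40, 40, 140]);
translate([448, 0, 472]) cube([40, 40, 140]);


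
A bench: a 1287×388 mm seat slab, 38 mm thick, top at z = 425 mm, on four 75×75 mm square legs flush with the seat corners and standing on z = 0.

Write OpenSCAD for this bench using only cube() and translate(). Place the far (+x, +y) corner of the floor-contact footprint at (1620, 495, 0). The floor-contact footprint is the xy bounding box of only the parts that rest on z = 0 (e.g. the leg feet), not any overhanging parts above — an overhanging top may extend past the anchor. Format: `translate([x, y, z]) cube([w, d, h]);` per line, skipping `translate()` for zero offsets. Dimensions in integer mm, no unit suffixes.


translate([333, 107, 387]) cube([1287, 388, 38]);
translate([333, 107, 0]) cube([75, 75, 387]);
translate([333, 420, 0]) cube([75, 75, 387]);
translate([1545, 107, 0]) cube([75, 75, 387]);
translate([1545, 420, 0]) cube([75, 75, 387]);


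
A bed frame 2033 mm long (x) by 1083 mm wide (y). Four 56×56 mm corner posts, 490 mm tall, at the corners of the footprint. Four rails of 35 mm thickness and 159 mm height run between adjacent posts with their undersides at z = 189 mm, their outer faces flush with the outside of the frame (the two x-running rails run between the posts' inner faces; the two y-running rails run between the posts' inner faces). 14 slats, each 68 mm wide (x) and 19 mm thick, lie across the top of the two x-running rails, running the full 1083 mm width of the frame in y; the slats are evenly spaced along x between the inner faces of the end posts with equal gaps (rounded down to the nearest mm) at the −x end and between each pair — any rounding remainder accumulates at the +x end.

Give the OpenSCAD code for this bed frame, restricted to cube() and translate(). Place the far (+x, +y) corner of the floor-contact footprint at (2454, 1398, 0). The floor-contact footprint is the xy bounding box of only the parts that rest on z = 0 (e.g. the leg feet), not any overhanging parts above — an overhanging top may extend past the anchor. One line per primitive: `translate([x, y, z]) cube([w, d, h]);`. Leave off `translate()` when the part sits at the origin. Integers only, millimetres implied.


translate([421, 315, 0]) cube([56, 56, 490]);
translate([421, 1342, 0]) cube([56, 56, 490]);
translate([2398, 315, 0]) cube([56, 56, 490]);
translate([2398, 1342, 0]) cube([56, 56, 490]);
translate([477, 315, 189]) cube([1921, 35, 159]);
translate([477, 1363, 189]) cube([1921, 35, 159]);
translate([421, 371, 189]) cube([35, 971, 159]);
translate([2419, 371, 189]) cube([35, 971, 159]);
translate([541, 315, 348]) cube([68, 1083, 19]);
translate([673, 315, 348]) cube([68, 1083, 19]);
translate([805, 315, 348]) cube([68, 1083, 19]);
translate([937, 315, 348]) cube([68, 1083, 19]);
translate([1069, 315, 348]) cube([68, 1083, 19]);
translate([1201, 315, 348]) cube([68, 1083, 19]);
translate([1333, 315, 348]) cube([68, 1083, 19]);
translate([1465, 315, 348]) cube([68, 1083, 19]);
translate([1597, 315, 348]) cube([68, 1083, 19]);
translate([1729, 315, 348]) cube([68, 1083, 19]);
translate([1861, 315, 348]) cube([68, 1083, 19]);
translate([1993, 315, 348]) cube([68, 1083, 19]);
translate([2125, 315, 348]) cube([68, 1083, 19]);
translate([2257, 315, 348]) cube([68, 1083, 19]);


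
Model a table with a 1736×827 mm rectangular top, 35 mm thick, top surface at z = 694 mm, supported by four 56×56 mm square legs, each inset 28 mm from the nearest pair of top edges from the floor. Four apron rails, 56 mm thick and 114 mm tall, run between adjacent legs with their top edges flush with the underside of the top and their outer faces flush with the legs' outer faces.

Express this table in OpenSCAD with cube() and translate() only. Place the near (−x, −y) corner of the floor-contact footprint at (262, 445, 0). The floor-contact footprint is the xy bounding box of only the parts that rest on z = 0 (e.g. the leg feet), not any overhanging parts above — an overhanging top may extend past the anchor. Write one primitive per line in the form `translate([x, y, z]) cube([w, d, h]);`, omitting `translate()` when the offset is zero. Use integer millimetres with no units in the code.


// leg_h = 694 - 35 = 659
// apron z = 659 - 114 = 545
translate([234, 417, 659]) cube([1736, 827, 35]);
translate([262, 445, 0]) cube([56, 56, 659]);
translate([1886, 445, 0]) cube([56, 56, 659]);
translate([262, 1160, 0]) cube([56, 56, 659]);
translate([1886, 1160, 0]) cube([56, 56, 659]);
translate([318, 445, 545]) cube([1568, 56, 114]);
translate([318, 1160, 545]) cube([1568, 56, 114]);
translate([262, 501, 545]) cube([56, 659, 114]);
translate([1886, 501, 545]) cube([56, 659, 114]);


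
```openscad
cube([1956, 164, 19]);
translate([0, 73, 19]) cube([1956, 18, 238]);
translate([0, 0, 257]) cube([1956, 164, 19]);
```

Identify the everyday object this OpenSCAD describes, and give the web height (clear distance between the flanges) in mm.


An I-beam. The web height is 238 mm.

Two wide flanges with a thin centred web — an I-beam. Overall 276 mm minus two 19 mm flanges gives a web of 276 − 2·19 = 238 mm.


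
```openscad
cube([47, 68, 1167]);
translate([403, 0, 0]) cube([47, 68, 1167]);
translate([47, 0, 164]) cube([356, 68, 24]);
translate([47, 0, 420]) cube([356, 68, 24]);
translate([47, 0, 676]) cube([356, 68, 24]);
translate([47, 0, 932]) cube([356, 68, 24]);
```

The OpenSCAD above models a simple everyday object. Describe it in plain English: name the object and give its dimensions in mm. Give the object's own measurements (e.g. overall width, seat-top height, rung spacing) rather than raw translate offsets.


A straight ladder. Two 47×68 mm vertical rails, 1167 mm tall, stand 450 mm apart (outside-to-outside) with their front faces coplanar on the −y side. 4 rungs, each 68 mm deep and 24 mm tall, span between the inner faces of the rails, front faces flush with the rails. The lowest rung's underside is at z = 164 mm and rungs are spaced 256 mm apart (underside to underside).


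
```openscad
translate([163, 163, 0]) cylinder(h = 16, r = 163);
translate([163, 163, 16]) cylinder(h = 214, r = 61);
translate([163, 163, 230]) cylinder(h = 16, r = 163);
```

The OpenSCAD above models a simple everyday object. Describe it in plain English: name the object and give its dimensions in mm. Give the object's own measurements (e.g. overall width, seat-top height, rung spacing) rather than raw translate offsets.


A spool: two coaxial disc flanges of radius 163 mm and thickness 16 mm, joined by a core cylinder of radius 61 mm and height 214 mm. The lower flange rests on z = 0 and the three cylinders share a vertical axis.


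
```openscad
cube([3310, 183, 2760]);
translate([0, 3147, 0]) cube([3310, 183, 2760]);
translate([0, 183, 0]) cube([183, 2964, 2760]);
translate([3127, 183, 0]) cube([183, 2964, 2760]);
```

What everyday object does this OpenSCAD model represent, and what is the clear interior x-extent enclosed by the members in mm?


A house (or room) frame. The interior width is 2944 mm.

Four 2760 mm walls enclosing a rectangle with no floor or roof — a room or house frame. Outside width is 3310 mm and wall thickness is 183 mm, so the interior width is 3310 − 2 × 183 = 2944 mm.


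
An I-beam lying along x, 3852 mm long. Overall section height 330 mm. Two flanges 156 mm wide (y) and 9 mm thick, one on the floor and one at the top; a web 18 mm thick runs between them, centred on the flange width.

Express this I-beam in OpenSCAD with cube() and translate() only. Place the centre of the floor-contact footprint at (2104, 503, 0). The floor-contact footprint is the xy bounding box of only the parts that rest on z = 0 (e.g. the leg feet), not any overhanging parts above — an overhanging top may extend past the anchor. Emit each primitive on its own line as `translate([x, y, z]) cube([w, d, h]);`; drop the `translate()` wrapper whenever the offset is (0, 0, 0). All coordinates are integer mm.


translate([178, 425, 0]) cube([3852, 156, 9]);
translate([178, 494, 9]) cube([3852, 18, 312]);
translate([178, 425, 321]) cube([3852, 156, 9]);


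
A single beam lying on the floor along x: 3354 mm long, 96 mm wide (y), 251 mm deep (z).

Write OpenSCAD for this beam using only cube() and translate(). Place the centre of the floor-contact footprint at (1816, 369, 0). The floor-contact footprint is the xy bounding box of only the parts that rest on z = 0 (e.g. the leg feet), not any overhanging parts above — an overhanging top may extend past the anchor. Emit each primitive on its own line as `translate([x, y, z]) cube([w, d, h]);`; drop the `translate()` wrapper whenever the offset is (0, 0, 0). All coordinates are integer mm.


translate([139, 321, 0]) cube([3354, 96, 251]);


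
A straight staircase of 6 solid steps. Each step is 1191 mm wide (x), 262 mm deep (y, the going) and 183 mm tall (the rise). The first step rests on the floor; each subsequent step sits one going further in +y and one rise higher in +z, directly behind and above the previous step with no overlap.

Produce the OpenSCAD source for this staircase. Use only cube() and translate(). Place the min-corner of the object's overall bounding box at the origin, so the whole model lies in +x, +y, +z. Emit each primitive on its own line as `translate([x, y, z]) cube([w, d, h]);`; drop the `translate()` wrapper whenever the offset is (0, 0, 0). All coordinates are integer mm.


cube([1191, 262, 183]);
translate([0, 262, 183]) cube([1191, 262, 183]);
translate([0, 524, 366]) cube([1191, 262, 183]);
translate([0, 786, 549]) cube([1191, 262, 183]);
translate([0, 1048, 732]) cube([1191, 262, 183]);
translate([0, 1310, 915]) cube([1191, 262, 183]);


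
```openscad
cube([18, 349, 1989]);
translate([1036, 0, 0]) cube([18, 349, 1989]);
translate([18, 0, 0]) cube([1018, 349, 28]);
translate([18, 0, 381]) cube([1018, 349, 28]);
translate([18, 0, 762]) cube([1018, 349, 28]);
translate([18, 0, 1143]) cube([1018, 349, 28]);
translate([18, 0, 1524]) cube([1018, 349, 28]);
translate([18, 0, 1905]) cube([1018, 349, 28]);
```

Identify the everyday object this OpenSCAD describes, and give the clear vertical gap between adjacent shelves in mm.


A bookshelf. The clear shelf gap is 353 mm.

Two tall side panels with 6 horizontal boards between them — a bookshelf. The first two shelf undersides are at z = 0 and z = 381; with shelf thickness 28, the clear gap is 381 − 0 − 28 = 353 mm.


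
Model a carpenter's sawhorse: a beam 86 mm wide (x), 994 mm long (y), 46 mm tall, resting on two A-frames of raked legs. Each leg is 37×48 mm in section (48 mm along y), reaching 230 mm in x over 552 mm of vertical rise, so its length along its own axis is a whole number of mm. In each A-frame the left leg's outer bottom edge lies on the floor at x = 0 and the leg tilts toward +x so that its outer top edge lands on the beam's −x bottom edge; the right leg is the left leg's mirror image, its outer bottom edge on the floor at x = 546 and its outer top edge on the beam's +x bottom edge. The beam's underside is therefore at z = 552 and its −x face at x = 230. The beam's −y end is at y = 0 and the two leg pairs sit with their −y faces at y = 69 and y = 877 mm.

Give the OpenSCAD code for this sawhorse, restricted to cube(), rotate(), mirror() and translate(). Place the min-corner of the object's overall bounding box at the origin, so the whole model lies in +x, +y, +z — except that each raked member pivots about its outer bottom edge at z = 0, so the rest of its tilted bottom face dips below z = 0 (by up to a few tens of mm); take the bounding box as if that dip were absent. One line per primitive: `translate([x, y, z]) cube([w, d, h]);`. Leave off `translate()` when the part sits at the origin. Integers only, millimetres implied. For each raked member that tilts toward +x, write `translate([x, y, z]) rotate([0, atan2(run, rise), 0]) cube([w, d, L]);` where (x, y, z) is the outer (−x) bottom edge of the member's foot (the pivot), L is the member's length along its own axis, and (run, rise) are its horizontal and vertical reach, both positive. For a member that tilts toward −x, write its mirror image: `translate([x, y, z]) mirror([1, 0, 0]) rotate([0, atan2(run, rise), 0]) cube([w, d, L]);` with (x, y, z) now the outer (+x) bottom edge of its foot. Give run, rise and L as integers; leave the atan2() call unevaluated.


translate([230, 0, 552]) cube([86, 994, 46]);
translate([0, 69, 0]) rotate([0, atan2(230, 552), 0]) cube([37, 48, 598]);
translate([546, 69, 0]) mirror([1, 0, 0]) rotate([0, atan2(230, 552), 0]) cube([37, 48, 598]);
translate([0, 877, 0]) rotate([0, atan2(230, 552), 0]) cube([37, 48, 598]);
translate([546, 877, 0]) mirror([1, 0, 0]) rotate([0, atan2(230, 552), 0]) cube([37, 48, 598]);


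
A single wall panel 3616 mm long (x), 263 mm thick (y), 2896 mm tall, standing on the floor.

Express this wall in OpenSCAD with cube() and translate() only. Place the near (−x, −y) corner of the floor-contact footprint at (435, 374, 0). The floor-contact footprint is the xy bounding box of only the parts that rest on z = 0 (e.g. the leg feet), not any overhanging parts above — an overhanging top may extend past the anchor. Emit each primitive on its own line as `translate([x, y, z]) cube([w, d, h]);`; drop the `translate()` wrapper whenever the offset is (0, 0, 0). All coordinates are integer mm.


translate([435, 374, 0]) cube([3616, 263, 2896]);


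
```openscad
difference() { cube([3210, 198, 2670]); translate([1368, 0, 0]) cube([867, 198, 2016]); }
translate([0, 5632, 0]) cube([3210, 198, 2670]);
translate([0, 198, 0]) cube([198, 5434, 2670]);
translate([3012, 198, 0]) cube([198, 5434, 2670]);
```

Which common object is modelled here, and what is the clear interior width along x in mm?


A single room. The interior width is 2814 mm.

Four walls enclosing a rectangle with a door in the front wall — a room. Outside width 3210 minus two 198 mm walls gives 2814 mm.


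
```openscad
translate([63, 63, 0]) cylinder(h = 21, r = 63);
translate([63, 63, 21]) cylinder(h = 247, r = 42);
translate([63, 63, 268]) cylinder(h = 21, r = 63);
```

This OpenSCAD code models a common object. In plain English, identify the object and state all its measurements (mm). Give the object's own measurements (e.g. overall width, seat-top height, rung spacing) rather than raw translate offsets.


A spool: two coaxial disc flanges of radius 63 mm and thickness 21 mm, joined by a core cylinder of radius 42 mm and height 247 mm. The lower flange rests on z = 0 and the three cylinders share a vertical axis.


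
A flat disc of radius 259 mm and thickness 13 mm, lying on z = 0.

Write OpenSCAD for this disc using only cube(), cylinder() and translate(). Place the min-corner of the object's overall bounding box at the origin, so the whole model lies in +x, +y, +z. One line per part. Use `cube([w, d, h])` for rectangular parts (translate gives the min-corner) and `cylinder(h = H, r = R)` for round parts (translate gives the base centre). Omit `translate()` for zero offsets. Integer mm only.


translate([259, 259, 0]) cylinder(h = 13, r = 259);


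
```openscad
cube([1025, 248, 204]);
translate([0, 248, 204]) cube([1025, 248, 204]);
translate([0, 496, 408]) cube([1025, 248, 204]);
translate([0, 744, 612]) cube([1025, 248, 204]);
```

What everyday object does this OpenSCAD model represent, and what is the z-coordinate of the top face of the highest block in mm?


A staircase. The total rise is 816 mm.

4 identical blocks, each offset up and back from the previous — a staircase. Each step is 204 mm tall and there are 4 of them, so the total rise is 4 × 204 = 816 mm.


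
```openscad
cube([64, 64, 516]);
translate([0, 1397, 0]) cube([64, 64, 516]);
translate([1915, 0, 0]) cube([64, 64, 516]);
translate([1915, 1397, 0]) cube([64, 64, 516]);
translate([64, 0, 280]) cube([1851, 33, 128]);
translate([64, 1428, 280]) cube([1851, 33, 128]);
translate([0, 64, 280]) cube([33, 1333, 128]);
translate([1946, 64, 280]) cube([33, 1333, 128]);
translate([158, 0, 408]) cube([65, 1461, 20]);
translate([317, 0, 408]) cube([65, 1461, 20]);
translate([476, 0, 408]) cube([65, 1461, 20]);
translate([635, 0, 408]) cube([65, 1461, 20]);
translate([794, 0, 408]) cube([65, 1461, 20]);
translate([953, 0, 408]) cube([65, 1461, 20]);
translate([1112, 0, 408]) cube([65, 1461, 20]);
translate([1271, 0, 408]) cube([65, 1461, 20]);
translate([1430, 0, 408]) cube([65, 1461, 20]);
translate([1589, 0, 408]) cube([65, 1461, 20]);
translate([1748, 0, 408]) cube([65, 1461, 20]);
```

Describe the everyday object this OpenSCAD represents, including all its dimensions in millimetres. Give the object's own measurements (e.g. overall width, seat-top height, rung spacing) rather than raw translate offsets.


A bed frame 1979 mm long (x) by 1461 mm wide (y). Four 64×64 mm corner posts, 516 mm tall, at the corners of the footprint. Four rails of 33 mm thickness and 128 mm height run between adjacent posts with their undersides at z = 280 mm, their outer faces flush with the outside of the frame (the two x-running rails run between the posts' inner faces; the two y-running rails run between the posts' inner faces). 11 slats, each 65 mm wide (x) and 20 mm thick, lie across the top of the two x-running rails, running the full 1461 mm width of the frame in y; along x they sit between the end posts with a 94 mm gap after the −x posts and between neighbouring slats, leaving 102 mm before the +x posts.


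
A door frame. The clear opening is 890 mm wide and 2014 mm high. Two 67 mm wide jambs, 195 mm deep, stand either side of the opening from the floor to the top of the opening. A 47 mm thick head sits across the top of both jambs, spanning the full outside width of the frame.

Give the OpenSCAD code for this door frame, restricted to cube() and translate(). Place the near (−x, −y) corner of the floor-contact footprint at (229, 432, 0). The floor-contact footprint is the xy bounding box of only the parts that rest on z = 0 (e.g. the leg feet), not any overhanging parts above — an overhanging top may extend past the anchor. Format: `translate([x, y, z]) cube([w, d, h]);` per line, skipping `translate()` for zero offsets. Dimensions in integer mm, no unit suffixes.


translate([229, 432, 0]) cube([67, 195, 2014]);
translate([1186, 432, 0]) cube([67, 195, 2014]);
translate([229, 432, 2014]) cube([1024, 195, 47]);


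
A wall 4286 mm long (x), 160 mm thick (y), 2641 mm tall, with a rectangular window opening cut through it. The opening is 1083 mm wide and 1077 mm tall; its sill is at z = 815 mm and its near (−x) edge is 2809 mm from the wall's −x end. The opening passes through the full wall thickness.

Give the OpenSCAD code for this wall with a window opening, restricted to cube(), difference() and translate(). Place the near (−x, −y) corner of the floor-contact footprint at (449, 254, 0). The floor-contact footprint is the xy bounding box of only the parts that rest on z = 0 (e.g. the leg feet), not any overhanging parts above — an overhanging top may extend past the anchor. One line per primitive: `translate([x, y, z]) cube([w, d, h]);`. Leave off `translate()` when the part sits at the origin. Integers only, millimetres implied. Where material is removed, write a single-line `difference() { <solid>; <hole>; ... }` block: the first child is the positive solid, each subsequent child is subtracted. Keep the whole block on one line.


difference() { translate([449, 254, 0]) cube([4286, 160, 2641]); translate([3258, 254, 815]) cube([1083, 160, 1077]); }


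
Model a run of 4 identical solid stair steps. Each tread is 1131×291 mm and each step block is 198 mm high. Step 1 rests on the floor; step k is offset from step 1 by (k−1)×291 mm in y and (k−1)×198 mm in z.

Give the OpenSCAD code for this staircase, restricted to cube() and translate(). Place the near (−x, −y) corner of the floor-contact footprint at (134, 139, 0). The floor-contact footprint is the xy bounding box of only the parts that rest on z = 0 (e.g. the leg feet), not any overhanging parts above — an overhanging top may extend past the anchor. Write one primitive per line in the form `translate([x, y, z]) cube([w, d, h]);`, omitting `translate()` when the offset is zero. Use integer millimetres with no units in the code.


translate([134, 139, 0]) cube([1131, 291, 198]);
translate([134, 430, 198]) cube([1131, 291, 198]);
translate([134, 721, 396]) cube([1131, 291, 198]);
translate([134, 1012, 594]) cube([1131, 291, 198]);


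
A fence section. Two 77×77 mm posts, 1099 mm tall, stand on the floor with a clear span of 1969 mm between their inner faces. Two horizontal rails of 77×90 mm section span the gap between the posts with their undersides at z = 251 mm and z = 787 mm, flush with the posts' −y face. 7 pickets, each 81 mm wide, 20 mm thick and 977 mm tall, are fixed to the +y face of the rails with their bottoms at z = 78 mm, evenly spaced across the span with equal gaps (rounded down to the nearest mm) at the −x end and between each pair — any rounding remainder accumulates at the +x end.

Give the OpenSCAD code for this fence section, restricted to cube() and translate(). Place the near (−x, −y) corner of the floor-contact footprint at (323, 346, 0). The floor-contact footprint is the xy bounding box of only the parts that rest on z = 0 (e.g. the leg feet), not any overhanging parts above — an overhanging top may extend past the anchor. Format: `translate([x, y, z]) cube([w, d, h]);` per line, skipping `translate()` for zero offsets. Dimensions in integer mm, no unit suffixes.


translate([323, 346, 0]) cube([77, 77, 1099]);
translate([2369, 346, 0]) cube([77, 77, 1099]);
translate([400, 346, 251]) cube([1969, 77, 90]);
translate([400, 346, 787]) cube([1969, 77, 90]);
translate([575, 423, 78]) cube([81, 20, 977]);
translate([831, 423, 78]) cube([81, 20, 977]);
translate([1087, 423, 78]) cube([81, 20, 977]);
translate([1343, 423, 78]) cube([81, 20, 977]);
translate([1599, 423, 78]) cube([81, 20, 977]);
translate([1855, 423, 78]) cube([81, 20, 977]);
translate([2111, 423, 78]) cube([81, 20, 977]);


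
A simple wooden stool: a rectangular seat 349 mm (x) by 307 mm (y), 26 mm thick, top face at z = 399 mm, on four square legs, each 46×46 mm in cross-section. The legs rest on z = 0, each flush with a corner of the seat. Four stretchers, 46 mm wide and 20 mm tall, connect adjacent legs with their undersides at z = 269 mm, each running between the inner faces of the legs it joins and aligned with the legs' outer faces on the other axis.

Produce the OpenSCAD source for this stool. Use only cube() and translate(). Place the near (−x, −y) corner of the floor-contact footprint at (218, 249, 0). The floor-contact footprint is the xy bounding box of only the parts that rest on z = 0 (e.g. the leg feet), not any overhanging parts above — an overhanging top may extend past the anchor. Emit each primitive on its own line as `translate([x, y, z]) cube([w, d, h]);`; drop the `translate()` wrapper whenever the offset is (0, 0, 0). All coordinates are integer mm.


translate([218, 249, 373]) cube([349, 307, 26]);
translate([218, 249, 0]) cube([46, 46, 373]);
translate([521, 249, 0]) cube([46, 46, 373]);
translate([218, 510, 0]) cube([46, 46, 373]);
translate([521, 510, 0]) cube([46, 46, 373]);
translate([264, 249, 269]) cube([257, 46, 20]);
translate([264, 510, 269]) cube([257, 46, 20]);
translate([218, 295, 269]) cube([46, 215, 20]);
translate([521, 295, 269]) cube([46, 215, 20]);


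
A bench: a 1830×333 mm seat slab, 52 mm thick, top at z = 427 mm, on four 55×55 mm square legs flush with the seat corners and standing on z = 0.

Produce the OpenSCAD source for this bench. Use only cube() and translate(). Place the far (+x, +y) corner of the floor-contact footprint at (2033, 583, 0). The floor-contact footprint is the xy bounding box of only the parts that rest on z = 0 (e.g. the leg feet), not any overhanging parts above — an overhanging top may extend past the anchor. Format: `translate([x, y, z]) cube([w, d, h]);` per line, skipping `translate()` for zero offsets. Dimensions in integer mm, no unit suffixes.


translate([203, 250, 375]) cube([1830, 333, 52]);
translate([203, 250, 0]) cube([55, 55, 375]);
translate([203, 528, 0]) cube([55, 55, 375]);
translate([1978, 250, 0]) cube([55, 55, 375]);
translate([1978, 528, 0]) cube([55, 55, 375]);


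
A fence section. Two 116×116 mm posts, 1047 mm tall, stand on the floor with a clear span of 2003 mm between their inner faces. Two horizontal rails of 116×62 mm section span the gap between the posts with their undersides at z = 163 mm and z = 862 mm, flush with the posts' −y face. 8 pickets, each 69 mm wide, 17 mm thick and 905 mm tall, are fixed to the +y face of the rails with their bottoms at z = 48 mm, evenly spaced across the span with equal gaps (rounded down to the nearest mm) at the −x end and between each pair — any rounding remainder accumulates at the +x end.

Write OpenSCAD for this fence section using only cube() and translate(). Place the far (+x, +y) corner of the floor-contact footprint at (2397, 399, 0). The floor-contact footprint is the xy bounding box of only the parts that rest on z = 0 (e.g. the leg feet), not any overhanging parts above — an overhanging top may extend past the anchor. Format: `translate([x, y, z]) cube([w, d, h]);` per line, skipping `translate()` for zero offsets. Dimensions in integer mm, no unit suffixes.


translate([162, 283, 0]) cube([116, 116, 1047]);
translate([2281, 283, 0]) cube([116, 116, 1047]);
translate([278, 283, 163]) cube([2003, 116, 62]);
translate([278, 283, 862]) cube([2003, 116, 62]);
translate([439, 399, 48]) cube([69, 17, 905]);
translate([669, 399, 48]) cube([69, 17, 905]);
translate([899, 399, 48]) cube([69, 17, 905]);
translate([1129, 399, 48]) cube([69, 17, 905]);
translate([1359, 399, 48]) cube([69, 17, 905]);
translate([1589, 399, 48]) cube([69, 17, 905]);
translate([1819, 399, 48]) cube([69, 17, 905]);
translate([2049, 399, 48]) cube([69, 17, 905]);


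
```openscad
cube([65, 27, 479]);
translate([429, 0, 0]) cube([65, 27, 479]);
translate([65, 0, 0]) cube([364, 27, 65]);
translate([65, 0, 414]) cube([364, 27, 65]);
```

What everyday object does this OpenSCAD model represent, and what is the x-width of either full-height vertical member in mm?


A picture frame. The border width is 65 mm.

Four thin pieces enclosing a rectangular opening — a picture frame. The two full-height stiles are 479 mm tall; the top rail sits at z = 414 and is 65 mm tall, so the border above the opening is 479 − 414 = 65 mm, matching the stile x-width.


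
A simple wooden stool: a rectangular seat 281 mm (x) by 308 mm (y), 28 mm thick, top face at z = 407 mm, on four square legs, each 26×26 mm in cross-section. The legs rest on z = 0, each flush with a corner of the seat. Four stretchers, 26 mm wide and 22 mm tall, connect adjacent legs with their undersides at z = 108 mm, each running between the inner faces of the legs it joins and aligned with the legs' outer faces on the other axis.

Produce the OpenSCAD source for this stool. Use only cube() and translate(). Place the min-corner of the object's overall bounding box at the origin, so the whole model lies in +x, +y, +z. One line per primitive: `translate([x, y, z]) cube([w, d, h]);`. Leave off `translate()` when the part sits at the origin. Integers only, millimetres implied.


// leg_h = 407 - 28 = 379
// stretcher span = 281 - 2*26 = 229
translate([0, 0, 379]) cube([281, 308, 28]);
cube([26, 26, 379]);
translate([255, 0, 0]) cube([26, 26, 379]);
translate([0, 282, 0]) cube([26, 26, 379]);
translate([255, 282, 0]) cube([26, 26, 379]);
translate([26, 0, 108]) cube([229, 26, 22]);
translate([26, 282, 108]) cube([229, 26, 22]);
translate([0, 26, 108]) cube([26, 256, 22]);
translate([255, 26, 108]) cube([26, 256, 22]);


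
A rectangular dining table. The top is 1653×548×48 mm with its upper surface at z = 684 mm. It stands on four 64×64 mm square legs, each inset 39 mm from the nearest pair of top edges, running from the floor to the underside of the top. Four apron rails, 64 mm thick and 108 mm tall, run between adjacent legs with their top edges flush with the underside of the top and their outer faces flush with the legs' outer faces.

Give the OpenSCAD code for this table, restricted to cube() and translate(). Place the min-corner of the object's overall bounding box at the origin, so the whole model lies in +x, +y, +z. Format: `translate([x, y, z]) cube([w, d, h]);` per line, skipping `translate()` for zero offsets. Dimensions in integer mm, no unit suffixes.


// leg_h = 684 - 48 = 636
// apron z = 636 - 108 = 528
translate([0, 0, 636]) cube([1653, 548, 48]);
translate([39, 39, 0]) cube([64, 64, 636]);
translate([1550, 39, 0]) cube([64, 64, 636]);
translate([39, 445, 0]) cube([64, 64, 636]);
translate([1550, 445, 0]) cube([64, 64, 636]);
translate([103, 39, 528]) cube([1447, 64, 108]);
translate([103, 445, 528]) cube([1447, 64, 108]);
translate([39, 103, 528]) cube([64, 342, 108]);
translate([1550, 103, 528]) cube([64, 342, 108]);


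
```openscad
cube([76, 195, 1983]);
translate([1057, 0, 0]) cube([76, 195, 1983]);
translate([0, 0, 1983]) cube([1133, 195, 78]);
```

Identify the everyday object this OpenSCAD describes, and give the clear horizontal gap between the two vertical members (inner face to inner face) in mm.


A door frame. The clear opening width is 981 mm.

Two 1983 mm tall posts with a header on top — a door frame. The left jamb is 76 mm wide at x = 0; the right jamb starts at x = 1057. The clear opening is 1057 − 76 = 981 mm.


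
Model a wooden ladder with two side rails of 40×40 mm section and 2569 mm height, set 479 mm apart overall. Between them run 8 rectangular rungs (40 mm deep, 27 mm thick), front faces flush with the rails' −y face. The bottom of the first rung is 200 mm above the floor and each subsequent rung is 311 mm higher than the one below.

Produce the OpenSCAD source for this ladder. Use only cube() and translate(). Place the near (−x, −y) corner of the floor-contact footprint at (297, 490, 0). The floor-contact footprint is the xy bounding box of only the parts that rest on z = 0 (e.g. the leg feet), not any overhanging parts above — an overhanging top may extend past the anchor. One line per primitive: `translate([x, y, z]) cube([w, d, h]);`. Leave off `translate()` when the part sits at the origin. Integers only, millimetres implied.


translate([297, 490, 0]) cube([40, 40, 2569]);
translate([736, 490, 0]) cube([40, 40, 2569]);
translate([337, 490, 200]) cube([399, 40, 27]);
translate([337, 490, 511]) cube([399, 40, 27]);
translate([337, 490, 822]) cube([399, 40, 27]);
translate([337, 490, 1133]) cube([399, 40, 27]);
translate([337, 490, 1444]) cube([399, 40, 27]);
translate([337, 490, 1755]) cube([399, 40, 27]);
translate([337, 490, 2066]) cube([399, 40, 27]);
translate([337, 490, 2377]) cube([399, 40, 27]);


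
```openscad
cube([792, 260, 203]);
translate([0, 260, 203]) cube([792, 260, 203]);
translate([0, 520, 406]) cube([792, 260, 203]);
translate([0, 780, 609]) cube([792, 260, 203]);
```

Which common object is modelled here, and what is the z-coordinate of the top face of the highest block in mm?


A staircase. The total rise is 812 mm.

4 identical blocks, each offset up and back from the previous — a staircase. Each step is 203 mm tall and there are 4 of them, so the total rise is 4 × 203 = 812 mm.


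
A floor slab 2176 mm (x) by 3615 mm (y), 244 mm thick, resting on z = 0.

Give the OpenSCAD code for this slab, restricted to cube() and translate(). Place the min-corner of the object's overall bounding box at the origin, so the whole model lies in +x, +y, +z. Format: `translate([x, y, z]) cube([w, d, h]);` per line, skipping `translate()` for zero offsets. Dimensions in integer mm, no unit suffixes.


cube([2176, 3615, 244]);


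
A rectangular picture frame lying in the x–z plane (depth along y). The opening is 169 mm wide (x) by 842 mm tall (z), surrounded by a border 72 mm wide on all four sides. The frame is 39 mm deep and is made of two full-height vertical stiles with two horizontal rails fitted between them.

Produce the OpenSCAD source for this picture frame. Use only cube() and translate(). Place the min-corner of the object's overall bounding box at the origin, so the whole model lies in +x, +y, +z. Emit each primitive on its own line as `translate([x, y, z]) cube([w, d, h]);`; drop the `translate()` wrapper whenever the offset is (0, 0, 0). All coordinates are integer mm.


cube([72, 39, 986]);
translate([241, 0, 0]) cube([72, 39, 986]);
translate([72, 0, 0]) cube([169, 39, 72]);
translate([72, 0, 914]) cube([169, 39, 72]);


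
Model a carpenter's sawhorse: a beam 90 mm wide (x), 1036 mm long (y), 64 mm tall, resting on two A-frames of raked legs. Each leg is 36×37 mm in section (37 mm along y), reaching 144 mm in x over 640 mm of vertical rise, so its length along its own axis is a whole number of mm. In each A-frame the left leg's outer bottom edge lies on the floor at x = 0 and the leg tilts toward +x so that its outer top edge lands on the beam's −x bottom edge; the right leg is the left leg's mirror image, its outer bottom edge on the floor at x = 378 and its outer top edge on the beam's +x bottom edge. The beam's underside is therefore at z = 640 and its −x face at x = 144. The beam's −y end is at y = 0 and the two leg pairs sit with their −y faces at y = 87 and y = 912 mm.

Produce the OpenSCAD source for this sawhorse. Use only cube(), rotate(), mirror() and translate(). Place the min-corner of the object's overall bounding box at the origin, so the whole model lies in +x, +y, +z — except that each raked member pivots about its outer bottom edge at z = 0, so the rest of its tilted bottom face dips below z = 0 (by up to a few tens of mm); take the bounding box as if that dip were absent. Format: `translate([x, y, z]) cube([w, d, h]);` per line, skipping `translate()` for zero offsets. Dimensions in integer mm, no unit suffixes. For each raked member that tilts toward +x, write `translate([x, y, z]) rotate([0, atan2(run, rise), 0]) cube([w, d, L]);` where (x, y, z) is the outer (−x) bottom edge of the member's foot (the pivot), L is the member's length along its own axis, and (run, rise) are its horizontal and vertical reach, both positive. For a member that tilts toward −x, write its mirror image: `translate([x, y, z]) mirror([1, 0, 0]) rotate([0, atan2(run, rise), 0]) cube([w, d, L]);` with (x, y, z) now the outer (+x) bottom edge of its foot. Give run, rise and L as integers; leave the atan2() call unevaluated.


translate([144, 0, 640]) cube([90, 1036, 64]);
translate([0, 87, 0]) rotate([0, atan2(144, 640), 0]) cube([36, 37, 656]);
translate([378, 87, 0]) mirror([1, 0, 0]) rotate([0, atan2(144, 640), 0]) cube([36, 37, 656]);
translate([0, 912, 0]) rotate([0, atan2(144, 640), 0]) cube([36, 37, 656]);
translate([378, 912, 0]) mirror([1, 0, 0]) rotate([0, atan2(144, 640), 0]) cube([36, 37, 656]);
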